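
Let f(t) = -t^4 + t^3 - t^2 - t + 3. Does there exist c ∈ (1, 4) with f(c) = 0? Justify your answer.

f(1) = 1 and f(4) = -209, which have opposite signs.
As a polynomial, f is continuous on every closed interval.
By the Intermediate Value Theorem, f takes the value 0 somewhere in the open interval.

Yes, f has a root in the interval.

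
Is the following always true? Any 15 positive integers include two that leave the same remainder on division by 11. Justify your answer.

Partition the integers by their residue mod 11; there are 11 classes.
With 15 integers and only 11 classes, the pigeonhole principle forces two of them, say a and b, into the same class.
That is, a and b leave the same remainder on division by 11, as claimed.

Yes, this is always true.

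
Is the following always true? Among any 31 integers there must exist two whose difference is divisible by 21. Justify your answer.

True.

Each integer lies in one of the 21 residue classes modulo 21.
Placing 31 integers into 21 classes, some class receives at least two — say a and b.
Equal remainders mean a − b ≡ 0 (mod 21), so 21 divides their difference.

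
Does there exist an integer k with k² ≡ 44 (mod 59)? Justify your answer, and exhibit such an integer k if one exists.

59 is prime, so by Euler's criterion 44 is a square mod 59 iff 44^((59−1)/2) = 44^29 ≡ 1 (mod 59).
Squaring successively (mod 59): 44^2 = 1936 ≡ 48; 44^4 ≡ 48² = 2304 ≡ 3; 44^8 ≡ 3² = 9 ≡ 9; 44^16 ≡ 9² = 81 ≡ 22.
Since 29 = 16 + 8 + 4 + 1, 44^29 ≡ 22 · 9 · 3 · 44; multiplying out mod 59: 22·9 = 198 ≡ 21, then 21·3 = 63 ≡ 4, then 4·44 = 176 ≡ 58. Thus 44^29 ≡ 58 ≡ −1 (mod 59).
The value −1 means 44 is a non-residue modulo 59, so k² ≡ 44 (mod 59) is impossible.

No such integer exists.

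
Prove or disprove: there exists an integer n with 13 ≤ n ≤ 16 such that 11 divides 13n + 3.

n = 15

Scanning upward from n = 13 gives 172, 185, none divisible by 11. n = 15 works, since 13·15 + 3 = 198 = 18·11.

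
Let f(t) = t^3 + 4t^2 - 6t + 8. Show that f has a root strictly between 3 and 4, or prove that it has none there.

f has no root in that interval.

f(3) = 53 and f(4) = 112, both positive, so a sign-change argument is unavailable; we show f keeps this sign on the whole interval.
Substitute t = 3 + u, where 0 < u < 1 on the interval. Expanding, f(3 + u) = u^3 + 13u^2 + 45u + 53.
All 4 nonzero coefficients of this polynomial in u are positive; hence for u > 0 the value is a sum of positive terms (the constant 53 among them).
Therefore f(t) > 0 throughout (3, 4), and f has no zero there.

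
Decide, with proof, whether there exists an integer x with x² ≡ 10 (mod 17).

Computing x² mod 17 for x = 0, 1, …, 8 (enough, by the symmetry x ↦ 17 − x) gives 0, 1, 4, 9, 16, 8, 2, 15, 13.
So the quadratic residues mod 17 are {0, 1, 2, 4, 8, 9, 13, 15, 16}, and 10 is not among them.
Therefore x² ≡ 10 (mod 17) has no solution.

No, no such integer exists.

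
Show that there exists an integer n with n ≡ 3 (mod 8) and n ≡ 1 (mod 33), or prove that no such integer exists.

The moduli 8 and 33 are coprime, so by the Chinese Remainder Theorem a unique solution modulo 264 exists.
Write n = 3 + 8t and require 3 + 8t ≡ 1 (mod 33), i.e. 8t ≡ 31 (mod 33).
Invert 8 mod 33 by the Euclidean algorithm: 33 = 4·8 + 1, 8 = 8·1 + 0; back-substituting, 1 = 33 − 4·8. Hence 8·(-4) ≡ 1, so 8⁻¹ ≡ -4 ≡ 29 (mod 33).
Therefore t ≡ 29·31 = 899 ≡ 8 (mod 33).
Taking t = 8 gives n = 3 + 8·8 = 67.
Indeed 67 ≡ 3 (mod 8) and 67 ≡ 1 (mod 33).

n = 67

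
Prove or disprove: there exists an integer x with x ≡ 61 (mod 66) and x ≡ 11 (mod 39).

There is no such integer.

Both moduli are multiples of 3 = gcd(66, 39), so any solution would satisfy x ≡ 61 and x ≡ 11 modulo 3 simultaneously.
However 61 ≡ 1 and 11 ≡ 2 (mod 3), and 1 ≠ 2.
Hence the system has no solution.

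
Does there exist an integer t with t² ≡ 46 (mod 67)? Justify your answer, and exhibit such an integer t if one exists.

There is no such integer.

67 is prime, so by Euler's criterion 46 is a square mod 67 iff 46^((67−1)/2) = 46^33 ≡ 1 (mod 67).
Squaring successively (mod 67): 46^2 = 2116 ≡ 39; 46^4 ≡ 39² = 1521 ≡ 47; 46^8 ≡ 47² = 2209 ≡ 65; 46^16 ≡ 65² = 4225 ≡ 4; 46^32 ≡ 4² = 16 ≡ 16.
Since 33 = 32 + 1, 46^33 ≡ 16 · 46; multiplying out mod 67: 16·46 = 736 ≡ 66. Thus 46^33 ≡ 66 ≡ −1 (mod 67).
By Euler's criterion 46 is a quadratic non-residue mod 67: no t satisfies t² ≡ 46 (mod 67).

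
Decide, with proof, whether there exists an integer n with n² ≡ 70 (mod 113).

Apply Euler's criterion with the prime 113: 70 is a quadratic residue iff 70^56 ≡ 1 (mod 113), and a non-residue iff it is ≡ −1.
Repeated squaring mod 113: 70^2 = 4900 ≡ 41; 70^4 ≡ 41² = 1681 ≡ 99; 70^8 ≡ 99² = 9801 ≡ 83; 70^16 ≡ 83² = 6889 ≡ 109; 70^32 ≡ 109² = 11881 ≡ 16.
Since 56 = 32 + 16 + 8, 70^56 ≡ 16 · 109 · 83; multiplying out mod 113: 16·109 = 1744 ≡ 49, then 49·83 = 4067 ≡ 112. Thus 70^56 ≡ 112 ≡ −1 (mod 113).
By Euler's criterion 70 is a quadratic non-residue mod 113: no n satisfies n² ≡ 70 (mod 113).

No such integer exists.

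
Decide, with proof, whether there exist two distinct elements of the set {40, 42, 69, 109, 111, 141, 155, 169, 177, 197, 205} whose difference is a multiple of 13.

No such pair exists.

Two integers differ by a multiple of 13 exactly when they have the same residue mod 13. The residues are 40↦1, 42↦3, 69↦4, 109↦5, 111↦7, 141↦11, 155↦12, 169↦0, 177↦8, 197↦2, 205↦10.
All 11 residues are distinct, so no two elements differ by a multiple of 13.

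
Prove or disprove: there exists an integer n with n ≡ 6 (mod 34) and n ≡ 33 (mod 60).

No, no such integer exists.

Both moduli are multiples of 2 = gcd(34, 60), so any solution would satisfy n ≡ 6 and n ≡ 33 modulo 2 simultaneously.
However 6 ≡ 0 and 33 ≡ 1 (mod 2), and 0 ≠ 1.
Therefore no such n exists.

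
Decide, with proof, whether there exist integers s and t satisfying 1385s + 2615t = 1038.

gcd(1385, 2615) = 5, so every integer of the form 1385s + 2615t is a multiple of 5.
But 1038 is not a multiple of 5 (it leaves remainder 3).
So the equation is unsolvable over ℤ.

No, no such integers exist.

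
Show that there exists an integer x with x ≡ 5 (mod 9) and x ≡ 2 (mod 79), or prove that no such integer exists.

x = 239

The moduli 9 and 79 are coprime, so by the Chinese Remainder Theorem a unique solution modulo 711 exists.
Write x = 5 + 9t and require 5 + 9t ≡ 2 (mod 79), i.e. 9t ≡ 76 (mod 79).
To invert 9 modulo 79: 79 = 8·9 + 7, 9 = 1·7 + 2, 7 = 3·2 + 1, 2 = 2·1 + 0, and unwinding, 1 = 7 − 3·2 = 7 − 3·(9 − 1·7) = −3·9 + 4·7 = −3·9 + 4·(79 − 8·9) = 4·79 − 35·9. Thus 9⁻¹ ≡ -35 ≡ 44 (mod 79).
Therefore t ≡ 44·76 = 3344 ≡ 26 (mod 79).
Taking t = 26 gives x = 5 + 9·26 = 239.
Check: 239 mod 9 = 5, 239 mod 79 = 2. ✓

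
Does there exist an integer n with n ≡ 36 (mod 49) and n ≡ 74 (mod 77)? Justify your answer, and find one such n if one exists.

No, no such integer exists.

Both moduli are multiples of 7 = gcd(49, 77), so any solution would satisfy n ≡ 36 and n ≡ 74 modulo 7 simultaneously.
But 36 mod 7 = 1 while 74 mod 7 = 4, a contradiction.
So no integer satisfies both congruences.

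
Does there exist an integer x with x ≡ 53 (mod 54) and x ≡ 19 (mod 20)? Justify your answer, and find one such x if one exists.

x = 539

The moduli are not coprime: gcd(54, 20) = 2. Compatibility requires 2 ∣ (19 − 53) = -34, which holds, so solutions exist.
Write x = 53 + 54t. Then 54t ≡ 19 − 53 ≡ 6 (mod 20); dividing through by 2 gives 27t ≡ 3 (mod 10).
27 ≡ 7 (mod 10), so this reads 7t ≡ 3 (mod 10). Note 7·3 = 21 ≡ 1 (mod 10) (as 21 − 1 = 2·10), so 7⁻¹ ≡ 3.
Multiplying by 3: t ≡ 3·3 = 9 (mod 10).
Then x = 53 + 54·9 = 539.
Indeed 539 ≡ 53 (mod 54) and 539 ≡ 19 (mod 20).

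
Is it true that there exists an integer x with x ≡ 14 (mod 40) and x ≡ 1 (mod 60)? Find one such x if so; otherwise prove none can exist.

Reduce both congruences modulo 20, which divides 40 and 60: they say x ≡ 14 (mod 20) and x ≡ 1 (mod 20).
But 14 mod 20 = 14 while 1 mod 20 = 1, a contradiction.
So no integer satisfies both congruences.

There is no such integer.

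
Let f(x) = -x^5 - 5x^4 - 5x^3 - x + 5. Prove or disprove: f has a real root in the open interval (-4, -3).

f(-4) = 73 and f(-3) = -19, which have opposite signs.
Since f is a polynomial it is continuous on [-4, -3].
By the Intermediate Value Theorem, f takes the value 0 somewhere in the open interval.

Yes, f has a root in the interval.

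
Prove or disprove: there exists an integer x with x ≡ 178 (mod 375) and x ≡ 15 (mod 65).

There is no such integer.

Reduce both congruences modulo 5, which divides 375 and 65: they say x ≡ 178 (mod 5) and x ≡ 15 (mod 5).
However 178 ≡ 3 and 15 ≡ 0 (mod 5), and 3 ≠ 0.
Hence the system has no solution.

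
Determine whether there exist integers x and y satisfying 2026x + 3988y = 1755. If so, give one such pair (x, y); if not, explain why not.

gcd(2026, 3988) = 2, so every integer of the form 2026x + 3988y is a multiple of 2.
But 1755 = 2·877 + 1, so 2 ∤ 1755.
Therefore 2026x + 3988y = 1755 has no solution in integers.

There are no such integers.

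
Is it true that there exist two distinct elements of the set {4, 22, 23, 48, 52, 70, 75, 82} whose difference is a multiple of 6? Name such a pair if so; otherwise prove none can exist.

4 mod 6 = 4 and 22 mod 6 = 4, so 22 − 4 = 18 = 3·6.

4 and 22 are such a pair.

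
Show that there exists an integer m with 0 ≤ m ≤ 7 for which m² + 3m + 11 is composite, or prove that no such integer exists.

m = 1

At m = 1: 1² + 3·1 + 11 = 15 = 3·5, which is composite.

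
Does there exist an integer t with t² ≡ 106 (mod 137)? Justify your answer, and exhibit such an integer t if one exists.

No, no such integer exists.

Apply Euler's criterion with the prime 137: 106 is a quadratic residue iff 106^68 ≡ 1 (mod 137), and a non-residue iff it is ≡ −1.
Repeated squaring mod 137: 106^2 = 11236 ≡ 2; 106^4 ≡ 2² = 4 ≡ 4; 106^8 ≡ 4² = 16 ≡ 16; 106^16 ≡ 16² = 256 ≡ 119; 106^32 ≡ 119² = 14161 ≡ 50; 106^64 ≡ 50² = 2500 ≡ 34.
Since 68 = 64 + 4, 106^68 ≡ 34 · 4; multiplying out mod 137: 34·4 = 136 ≡ 136. Thus 106^68 ≡ 136 ≡ −1 (mod 137).
The value −1 means 106 is a non-residue modulo 137, so t² ≡ 106 (mod 137) is impossible.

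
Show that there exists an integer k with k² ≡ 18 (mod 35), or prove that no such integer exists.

No, no such integer exists.

Reduce modulo 5, which divides 35: we would need k² ≡ 3 (mod 5).
Computing k² mod 5 for k = 0, 1, …, 2 (enough, by the symmetry k ↦ 5 − k) gives 0, 1, 4.
The set of squares mod 5 is therefore {0, 1, 4}, which does not contain 3.
Hence no integer k has k² ≡ 18 (mod 35).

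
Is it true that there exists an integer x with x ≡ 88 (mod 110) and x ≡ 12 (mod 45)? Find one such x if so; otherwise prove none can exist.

There is no such integer.

Reduce both congruences modulo 5, which divides 110 and 45: they say x ≡ 88 (mod 5) and x ≡ 12 (mod 5).
These are incompatible: 88 − 12 = 76 is not divisible by 5.
Hence the system has no solution.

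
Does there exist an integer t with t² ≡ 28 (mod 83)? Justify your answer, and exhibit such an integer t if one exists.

t = 51

t = 51 works: 51² = 2601, and 2601 − 28 = 2573 = 31·83.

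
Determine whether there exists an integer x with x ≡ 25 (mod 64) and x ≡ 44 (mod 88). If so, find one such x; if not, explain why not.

Reduce both congruences modulo 8, which divides 64 and 88: they say x ≡ 25 (mod 8) and x ≡ 44 (mod 8).
But 25 mod 8 = 1 while 44 mod 8 = 4, a contradiction.
So no integer satisfies both congruences.

No, no such integer exists.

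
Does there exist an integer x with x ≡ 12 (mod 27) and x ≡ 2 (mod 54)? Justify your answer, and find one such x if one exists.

Both moduli are multiples of 27 = gcd(27, 54), so any solution would satisfy x ≡ 12 and x ≡ 2 modulo 27 simultaneously.
These are incompatible: 12 − 2 = 10 is not divisible by 27.
So no integer satisfies both congruences.

There is no such integer.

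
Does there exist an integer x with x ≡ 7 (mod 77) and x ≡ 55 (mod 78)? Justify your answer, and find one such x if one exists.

x = 2317

The moduli 77 and 78 are coprime, so by the Chinese Remainder Theorem a unique solution modulo 6006 exists.
Write x = 7 + 77t and require 7 + 77t ≡ 55 (mod 78), i.e. 77t ≡ 48 (mod 78).
Note 77·77 = 5929 ≡ 1 (mod 78) (as 5929 − 1 = 76·78), so 77⁻¹ ≡ 77.
Therefore t ≡ 77·48 = 3696 ≡ 30 (mod 78).
Taking t = 30 gives x = 7 + 77·30 = 2317.
Indeed 2317 ≡ 7 (mod 77) and 2317 ≡ 55 (mod 78).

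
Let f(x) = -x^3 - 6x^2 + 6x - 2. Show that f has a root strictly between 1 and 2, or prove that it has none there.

The endpoint values f(1) = -3 and f(2) = -22 are both negative. Claim: f(x) < 0 for every x in (1, 2).
Shift to the endpoint 1: with x = 1 + u (0 < u < 1), one computes f(1 + u) = -u^3 - 9u^2 - 9u - 3.
All 4 nonzero coefficients of this polynomial in u are negative; hence for u > 0 the value is a sum of negative terms (the constant -3 among them).
So f is strictly negative on (1, 2); no root exists in the interval.

No.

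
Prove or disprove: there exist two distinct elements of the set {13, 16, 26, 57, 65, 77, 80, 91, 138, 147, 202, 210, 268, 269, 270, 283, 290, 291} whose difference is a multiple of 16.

Yes: 13 and 77.

13 mod 16 = 13 and 77 mod 16 = 13, so 77 − 13 = 64 = 4·16.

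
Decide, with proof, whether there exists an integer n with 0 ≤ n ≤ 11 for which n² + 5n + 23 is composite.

No such integer n in that range exists.

The values for n = 0, 1, …, 11 are 23, 29, 37, 47, 59, 73, 89, 107, 127, 149, 173, 199, and each of these is prime.
So no value in the range makes the expression composite.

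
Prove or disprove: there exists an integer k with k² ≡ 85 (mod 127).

There is no such integer.

Apply Euler's criterion with the prime 127: 85 is a quadratic residue iff 85^63 ≡ 1 (mod 127), and a non-residue iff it is ≡ −1.
Squaring successively (mod 127): 85^2 = 7225 ≡ 113; 85^4 ≡ 113² = 12769 ≡ 69; 85^8 ≡ 69² = 4761 ≡ 62; 85^16 ≡ 62² = 3844 ≡ 34; 85^32 ≡ 34² = 1156 ≡ 13.
Since 63 = 32 + 16 + 8 + 4 + 2 + 1, 85^63 ≡ 13 · 34 · 62 · 69 · 113 · 85; multiplying out mod 127: 13·34 = 442 ≡ 61, then 61·62 = 3782 ≡ 99, then 99·69 = 6831 ≡ 100, then 100·113 = 11300 ≡ 124, then 124·85 = 10540 ≡ 126. Thus 85^63 ≡ 126 ≡ −1 (mod 127).
The value −1 means 85 is a non-residue modulo 127, so k² ≡ 85 (mod 127) is impossible.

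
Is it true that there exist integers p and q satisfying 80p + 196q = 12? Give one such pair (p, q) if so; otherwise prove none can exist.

Every value of 80p + 196q is a multiple of gcd(80, 196) = 4; since 4 ∣ 12, solutions exist.
Dividing through by 4 reduces the equation to 20p + 49q = 3.
Run the Euclidean algorithm on 49 and 20: 49 = 2·20 + 9, 20 = 2·9 + 2, 9 = 4·2 + 1, 2 = 2·1 + 0.
Unwinding: 1 = 9 − 4·2 = 9 − 4·(20 − 2·9) = −4·20 + 9·9 = −4·20 + 9·(49 − 2·20) = 9·49 − 22·20, i.e. 20·(-22) + 49·9 = 1.
Scaling by 3 gives the particular solution (p, q) = (-66, 27).
The general solution is p = -66 + 49k, q = 27 − 20k; taking k = 2 gives the smaller pair p = 32, q = -13.
Check: 80·32 + 196·(-13) = 2560 − 2548 = 12. ✓

p = 32, q = -13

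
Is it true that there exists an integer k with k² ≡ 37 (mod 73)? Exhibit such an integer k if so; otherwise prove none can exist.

k = 57

Take k = 57. Then 57² = 3249 = 44·73 + 37, so 57² ≡ 37 (mod 73).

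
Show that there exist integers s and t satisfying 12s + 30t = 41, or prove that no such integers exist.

There are no such integers.

Both 12 and 30 are divisible by gcd(12, 30) = 6, hence so is any combination 12s + 30t.
But 41 is not a multiple of 6 (it leaves remainder 5).
Hence no integers s, t satisfy the equation.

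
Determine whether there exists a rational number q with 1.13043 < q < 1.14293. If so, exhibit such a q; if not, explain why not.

Scale by 7: the interval becomes (7.91301, 8.00051), which contains the integer 8.
Hence 8/7 is a rational number with 1.13043 < 8/7 < 1.14293.

q = 8/7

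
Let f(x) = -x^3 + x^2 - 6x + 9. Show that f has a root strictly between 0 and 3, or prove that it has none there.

Yes, f has a root in the interval.

f(0) = 9 and f(3) = -27, which have opposite signs.
As a polynomial, f is continuous on every closed interval.
By the Intermediate Value Theorem, f takes the value 0 somewhere in the open interval.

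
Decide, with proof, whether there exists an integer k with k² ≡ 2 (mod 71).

k = 59 works: 59² = 3481, and 3481 − 2 = 3479 = 49·71.

k = 59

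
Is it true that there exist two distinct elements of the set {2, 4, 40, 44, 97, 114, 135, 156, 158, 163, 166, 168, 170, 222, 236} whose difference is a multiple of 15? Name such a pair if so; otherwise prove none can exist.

No such pair exists.

Residues mod 15: 2↦2, 4↦4, 40↦10, 44↦14, 97↦7, 114↦9, 135↦0, 156↦6, 158↦8, 163↦13, 166↦1, 168↦3, 170↦5, 222↦12, 236↦11.
These 15 residues are pairwise different, hence no difference of two elements is divisible by 15.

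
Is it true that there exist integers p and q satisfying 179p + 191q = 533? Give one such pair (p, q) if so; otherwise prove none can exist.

Since gcd(179, 191) = 1, every integer is an integer combination of 179 and 191.
Dividing repeatedly: 191 = 1·179 + 12, 179 = 14·12 + 11, 12 = 1·11 + 1, 11 = 11·1 + 0.
Unwinding: 1 = 12 − 1·11 = 12 − (179 − 14·12) = −179 + 15·12 = −179 + 15·(191 − 1·179) = 15·191 − 16·179, i.e. 179·(-16) + 191·15 = 1.
Multiplying through by 533: p = (-16)·533 = -8528, q = 15·533 = 7995 is a solution.
Shifting by a multiple of (191, −179) keeps it a solution: p = -8528 + 45·191 = 67, q = 7995 − 45·179 = -60.
Indeed 179·67 + 191·(-60) = 11993 − 11460 = 533.

p = 67, q = -60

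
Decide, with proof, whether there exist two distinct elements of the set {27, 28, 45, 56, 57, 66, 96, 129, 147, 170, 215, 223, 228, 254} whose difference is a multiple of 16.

Residues mod 16: 27↦11, 28↦12, 45↦13, 56↦8, 57↦9, 66↦2, 96↦0, 129↦1, 147↦3, 170↦10, 215↦7, 223↦15, 228↦4, 254↦14.
These 14 residues are pairwise different, hence no difference of two elements is divisible by 16.

No, no such pair exists.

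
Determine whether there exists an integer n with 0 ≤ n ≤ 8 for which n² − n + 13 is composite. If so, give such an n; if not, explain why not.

n = 7

At n = 7: 7² − 7 + 13 = 55 = 5·11, which is composite.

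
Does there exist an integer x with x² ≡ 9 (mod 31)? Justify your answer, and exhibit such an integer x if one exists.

x = 28

x = 28 works: 28² = 784, and 784 − 9 = 775 = 25·31.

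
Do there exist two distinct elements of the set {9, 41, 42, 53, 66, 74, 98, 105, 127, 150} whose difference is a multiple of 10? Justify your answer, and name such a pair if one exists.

Reduce each element modulo 10: 9↦9, 41↦1, 42↦2, 53↦3, 66↦6, 74↦4, 98↦8, 105↦5, 127↦7, 150↦0.
These 10 residues are pairwise different, hence no difference of two elements is divisible by 10.

There is no such pair.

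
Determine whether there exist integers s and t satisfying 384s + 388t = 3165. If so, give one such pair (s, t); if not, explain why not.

Both 384 and 388 are divisible by gcd(384, 388) = 4, hence so is any combination 384s + 388t.
But 3165 = 4·791 + 1, so 4 ∤ 3165.
Hence no integers s, t satisfy the equation.

No, no such integers exist.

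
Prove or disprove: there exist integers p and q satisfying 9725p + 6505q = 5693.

gcd(9725, 6505) = 5, so every integer of the form 9725p + 6505q is a multiple of 5.
However 5693 leaves remainder 3 on division by 5.
Therefore 9725p + 6505q = 5693 has no solution in integers.

No, no such integers exist.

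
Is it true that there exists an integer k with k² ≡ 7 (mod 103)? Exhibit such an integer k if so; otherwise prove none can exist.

k = 25 works: 25² = 625, and 625 − 7 = 618 = 6·103.

k = 25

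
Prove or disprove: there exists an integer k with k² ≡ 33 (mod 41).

k = 22

Take k = 22. Then 22² = 484 = 11·41 + 33, so 22² ≡ 33 (mod 41).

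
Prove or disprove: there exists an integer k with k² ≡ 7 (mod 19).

Take k = 8. Then 8² = 64 = 3·19 + 7, so 8² ≡ 7 (mod 19).

k = 8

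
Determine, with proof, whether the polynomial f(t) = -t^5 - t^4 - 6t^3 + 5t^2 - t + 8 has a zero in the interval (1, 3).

f(1) = 4 and f(3) = -436, which have opposite signs.
Since f is a polynomial it is continuous on [1, 3].
By the Intermediate Value Theorem, f takes the value 0 somewhere in the open interval.

Such a root exists.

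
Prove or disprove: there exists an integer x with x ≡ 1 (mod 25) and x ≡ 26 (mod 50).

x = 26

gcd(25, 50) = 25. A simultaneous solution exists iff 1 ≡ 26 (mod 25); here 1 mod 25 = 1 = 26 mod 25, so it does.
Step through x = 1, 1 + 25, 1 + 2·25, …: the values 1, 26 reduce mod 50 to 1, 26. The value 26 hits 26.
Check: 26 mod 25 = 1, 26 mod 50 = 26. ✓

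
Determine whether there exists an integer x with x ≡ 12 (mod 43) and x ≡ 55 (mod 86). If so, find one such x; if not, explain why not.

x = 55

gcd(43, 86) = 43. A simultaneous solution exists iff 12 ≡ 55 (mod 43); here 12 mod 43 = 12 = 55 mod 43, so it does.
The integers ≡ 12 (mod 43) are 12, 55, …; their remainders mod 86 are 12, 55, so x = 55 is the first that is ≡ 55 (mod 86).
Indeed 55 ≡ 12 (mod 43) and 55 ≡ 55 (mod 86).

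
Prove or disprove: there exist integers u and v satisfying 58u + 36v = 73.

No, no such integers exist.

Both 58 and 36 are divisible by gcd(58, 36) = 2, hence so is any combination 58u + 36v.
However 73 leaves remainder 1 on division by 2.
Therefore 58u + 36v = 73 has no solution in integers.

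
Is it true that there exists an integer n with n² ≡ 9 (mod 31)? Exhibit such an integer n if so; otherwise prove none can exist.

Take n = 3. Then 3² = 9, and since 0 ≤ 9 < 31 this is already reduced: 3² ≡ 9 (mod 31).

n = 3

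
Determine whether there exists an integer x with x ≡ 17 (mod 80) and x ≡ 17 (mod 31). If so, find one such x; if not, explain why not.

gcd(80, 31) = 1, so the Chinese Remainder Theorem guarantees exactly one residue class mod 2480 satisfying both.
Any solution of the first congruence is x = 17 + 80t; substituting into the second, 80t ≡ 17 − 17 ≡ 0 (mod 31).
80 ≡ 18 (mod 31), so this reads 18t ≡ 0 (mod 31). t = 0 satisfies this.
Taking t = 0 gives x = 17 + 80·0 = 17.
Verify: 17 = 0·80 + 17 and 17 = 0·31 + 17. ✓

x = 17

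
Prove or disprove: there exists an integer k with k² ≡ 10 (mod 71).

k = 62

Take k = 62. Then 62² = 3844 = 54·71 + 10, so 62² ≡ 10 (mod 71).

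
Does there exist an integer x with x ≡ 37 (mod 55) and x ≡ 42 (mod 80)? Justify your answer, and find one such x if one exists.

x = 202

The moduli are not coprime: gcd(55, 80) = 5. Compatibility requires 5 ∣ (42 − 37) = 5, which holds, so solutions exist.
Step through x = 37, 37 + 55, 37 + 2·55, …: the values 37, 92, 147, 202 reduce mod 80 to 37, 12, 67, 42. The value 202 hits 42.
Verify: 202 = 3·55 + 37 and 202 = 2·80 + 42. ✓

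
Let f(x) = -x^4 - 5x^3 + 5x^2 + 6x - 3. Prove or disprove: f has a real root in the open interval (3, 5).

No such root exists.

f(3) = -156 and f(5) = -1098, both negative, so a sign-change argument is unavailable; we show f keeps this sign on the whole interval.
Substitute x = 3 + u, where 0 < u < 2 on the interval. Expanding, f(3 + u) = -u^4 - 17u^3 - 94u^2 - 207u - 156.
All 5 nonzero coefficients of this polynomial in u are negative; hence for u > 0 the value is a sum of negative terms (the constant -156 among them).
Therefore f(x) < 0 throughout (3, 5), and f has no zero there.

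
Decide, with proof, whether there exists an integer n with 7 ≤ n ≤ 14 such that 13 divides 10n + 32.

No, no such integer n in that range exists.

The values of 10n + 32 for n = 7, 8, …, 14 are 102, 112, 122, 132, 142, 152, 162, 172; reduced mod 13 these are 11, 8, 5, 2, 12, 9, 6, 3.
The residue 0 does not occur, so no n in [7, 14] makes 10n + 32 a multiple of 13.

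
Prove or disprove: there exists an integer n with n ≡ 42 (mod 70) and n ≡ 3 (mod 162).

gcd(70, 162) = 2. If n ≡ 42 (mod 70) and n ≡ 3 (mod 162), then n ≡ 42 (mod 2) and n ≡ 3 (mod 2).
These are incompatible: 42 − 3 = 39 is not divisible by 2.
Therefore no such n exists.

There is no such integer.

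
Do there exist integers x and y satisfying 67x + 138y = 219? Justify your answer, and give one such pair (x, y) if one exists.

x = 63, y = -29

Since gcd(67, 138) = 1, every integer is an integer combination of 67 and 138.
Dividing repeatedly: 138 = 2·67 + 4, 67 = 16·4 + 3, 4 = 1·3 + 1, 3 = 3·1 + 0.
Working back up the chain: 1 = 4 − 1·3 = 4 − (67 − 16·4) = −67 + 17·4 = −67 + 17·(138 − 2·67) = 17·138 − 35·67. So 67·(-35) + 138·17 = 1.
Multiplying through by 219: x = (-35)·219 = -7665, y = 17·219 = 3723 is a solution.
The general solution is x = -7665 + 138k, y = 3723 − 67k; taking k = 56 gives the smaller pair x = 63, y = -29.
Check: 67·63 + 138·(-29) = 4221 − 4002 = 219. ✓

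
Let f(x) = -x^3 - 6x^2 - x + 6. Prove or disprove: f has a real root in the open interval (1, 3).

f(1) = -2 and f(3) = -78, both negative, so a sign-change argument is unavailable; we show f keeps this sign on the whole interval.
Substitute x = 1 + u, where 0 < u < 2 on the interval. Expanding, f(1 + u) = -u^3 - 9u^2 - 16u - 2.
The nonzero coefficients here are all negative, so for u > 0 every term is negative (or zero), and the constant term -2 is strictly negative.
So f is strictly negative on (1, 3); no root exists in the interval.

f has no root in that interval.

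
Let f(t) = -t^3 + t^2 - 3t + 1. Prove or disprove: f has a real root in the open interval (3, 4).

f(3) = -26 and f(4) = -59, both negative.
f'(t) = -3t^2 + 2t - 3 has discriminant 2² − 4·(-3)·(-3) = -32 < 0, so f' has no real roots and is negative for every real t.
So f is strictly decreasing; between 3 and 4 its values lie between f(3) = -26 and f(4) = -59, all negative. Therefore f has no root in (3, 4).

f has no root in that interval.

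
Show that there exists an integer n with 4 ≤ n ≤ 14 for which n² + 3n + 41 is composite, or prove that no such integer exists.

At n = 12: 12² + 3·12 + 41 = 221 = 13·17, which is composite.

n = 12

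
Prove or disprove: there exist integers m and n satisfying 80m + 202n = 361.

No, no such integers exist.

Both 80 and 202 are divisible by gcd(80, 202) = 2, hence so is any combination 80m + 202n.
But 361 = 2·180 + 1, so 2 ∤ 361.
Therefore 80m + 202n = 361 has no solution in integers.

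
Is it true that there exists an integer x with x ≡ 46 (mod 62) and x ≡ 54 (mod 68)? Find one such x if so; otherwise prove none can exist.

x = 666

gcd(62, 68) = 2. A simultaneous solution exists iff 46 ≡ 54 (mod 2); here 46 mod 2 = 0 = 54 mod 2, so it does.
Put x = 46 + 62t, so we need 62t ≡ 8 (mod 68), equivalently (divide by 2) 31t ≡ 4 (mod 34).
Note 31·11 = 341 ≡ 1 (mod 34) (as 341 − 1 = 10·34), so 31⁻¹ ≡ 11.
Multiplying by 11: t ≡ 11·4 = 44 ≡ 10 (mod 34).
Then x = 46 + 62·10 = 666.
Check: 666 mod 62 = 46, 666 mod 68 = 54. ✓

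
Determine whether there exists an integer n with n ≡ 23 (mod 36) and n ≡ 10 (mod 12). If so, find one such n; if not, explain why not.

There is no such integer.

Reduce both congruences modulo 12, which divides 36 and 12: they say n ≡ 23 (mod 12) and n ≡ 10 (mod 12).
But 23 mod 12 = 11 while 10 mod 12 = 10, a contradiction.
So no integer satisfies both congruences.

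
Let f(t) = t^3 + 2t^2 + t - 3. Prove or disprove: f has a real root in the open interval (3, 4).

f(3) = 45 and f(4) = 97, both positive, so a sign-change argument is unavailable; we show f keeps this sign on the whole interval.
Substitute t = 3 + u, where 0 < u < 1 on the interval. Expanding, f(3 + u) = u^3 + 11u^2 + 40u + 45.
All 4 nonzero coefficients of this polynomial in u are positive; hence for u > 0 the value is a sum of positive terms (the constant 45 among them).
Therefore f(t) > 0 throughout (3, 4), and f has no zero there.

No.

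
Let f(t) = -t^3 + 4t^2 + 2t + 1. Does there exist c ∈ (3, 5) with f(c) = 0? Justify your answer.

f(3) = 16 and f(5) = -14, which have opposite signs.
Since f is a polynomial it is continuous on [3, 5].
The Intermediate Value Theorem then guarantees some c ∈ (3, 5) with f(c) = 0.

Such a root exists.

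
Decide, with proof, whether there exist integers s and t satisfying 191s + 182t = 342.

s = 38, t = -38

191 and 182 are coprime, so 191s + 182t ranges over all of ℤ.
Dividing repeatedly: 191 = 1·182 + 9, 182 = 20·9 + 2, 9 = 4·2 + 1, 2 = 2·1 + 0.
Working back up the chain: 1 = 9 − 4·2 = 9 − 4·(182 − 20·9) = −4·182 + 81·9 = −4·182 + 81·(191 − 1·182) = 81·191 − 85·182. So 191·81 + 182·(-85) = 1.
Scaling by 342 gives the particular solution (s, t) = (27702, -29070).
Subtracting 152·182 from s and adding 152·191 to t gives the tidier solution (38, -38).
Indeed 191·38 + 182·(-38) = 7258 − 6916 = 342.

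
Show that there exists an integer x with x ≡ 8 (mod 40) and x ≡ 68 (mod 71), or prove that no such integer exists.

The moduli 40 and 71 are coprime, so by the Chinese Remainder Theorem a unique solution modulo 2840 exists.
Write x = 8 + 40t and require 8 + 40t ≡ 68 (mod 71), i.e. 40t ≡ 60 (mod 71).
Since 40·16 = 640 = 9·71 + 1, the inverse of 40 mod 71 is 16.
Therefore t ≡ 16·60 = 960 ≡ 37 (mod 71).
With t = 37: x = 8 + 40·37 = 1488.
Check: 1488 mod 40 = 8, 1488 mod 71 = 68. ✓

x = 1488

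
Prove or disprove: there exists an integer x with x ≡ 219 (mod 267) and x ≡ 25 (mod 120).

gcd(267, 120) = 3. If x ≡ 219 (mod 267) and x ≡ 25 (mod 120), then x ≡ 219 (mod 3) and x ≡ 25 (mod 3).
But 219 mod 3 = 0 while 25 mod 3 = 1, a contradiction.
So no integer satisfies both congruences.

No, no such integer exists.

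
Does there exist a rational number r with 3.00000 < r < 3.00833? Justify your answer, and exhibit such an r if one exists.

Multiplying by 121: 121·3.00000 = 363.00000 and 121·3.00833 = 364.00793, so the integer 364 lies strictly between them.
Hence 364/121 is a rational number with 3.00000 < 364/121 < 3.00833.

r = 364/121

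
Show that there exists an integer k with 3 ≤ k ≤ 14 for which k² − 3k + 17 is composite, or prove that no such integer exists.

k = 4

At k = 4: 4² − 3·4 + 17 = 21 = 3·7, which is composite.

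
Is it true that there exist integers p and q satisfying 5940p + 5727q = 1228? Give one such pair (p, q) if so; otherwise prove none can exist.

Any value of 5940p + 5727q is a multiple of gcd(5940, 5727) = 3.
But 1228 = 3·409 + 1, so 3 ∤ 1228.
Therefore 5940p + 5727q = 1228 has no solution in integers.

There are no such integers.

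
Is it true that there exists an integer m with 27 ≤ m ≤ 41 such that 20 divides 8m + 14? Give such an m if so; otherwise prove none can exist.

At m = 27, 8·27 + 14 = 230 ≡ 10 (mod 20), and each step in m adds 8, giving residues 10, 18, 6, 14, 2, 10, 18, 6, 14, 2, 10, 18, 6, 14, 2 for m = 27, 28, …, 41.
Since 0 is absent from this list, 20 ∤ 8m + 14 for every m with 27 ≤ m ≤ 41.

There is no such integer m in that range.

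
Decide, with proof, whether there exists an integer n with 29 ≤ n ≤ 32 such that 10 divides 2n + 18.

n = 31 works, since 2·31 + 18 = 80 = 8·10.

n = 31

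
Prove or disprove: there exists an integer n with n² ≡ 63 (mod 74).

n = 27

Take n = 27. Then 27² = 729 = 9·74 + 63, so 27² ≡ 63 (mod 74).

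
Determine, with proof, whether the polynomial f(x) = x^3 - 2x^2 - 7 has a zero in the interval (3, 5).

f(3) = 2 and f(5) = 68, both positive, so a sign-change argument is unavailable; we show f keeps this sign on the whole interval.
Shift to the endpoint 3: with x = 3 + u (0 < u < 2), one computes f(3 + u) = u^3 + 7u^2 + 15u + 2.
All 4 nonzero coefficients of this polynomial in u are positive; hence for u > 0 the value is a sum of positive terms (the constant 2 among them).
So f is strictly positive on (3, 5); no root exists in the interval.

No.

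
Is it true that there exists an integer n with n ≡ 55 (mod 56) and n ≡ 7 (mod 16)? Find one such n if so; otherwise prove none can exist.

n = 55

Here gcd(56, 16) = 8, and both 55 and 7 leave remainder 7 mod 8, so the system is consistent.
In fact n = 55 itself already satisfies 55 mod 16 = 7.
Verify: 55 = 0·56 + 55 and 55 = 3·16 + 7. ✓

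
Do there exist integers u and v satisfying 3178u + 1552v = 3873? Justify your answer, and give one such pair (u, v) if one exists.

No such integers exist.

Any value of 3178u + 1552v is a multiple of gcd(3178, 1552) = 2.
But 3873 = 2·1936 + 1, so 2 ∤ 3873.
Hence no integers u, v satisfy the equation.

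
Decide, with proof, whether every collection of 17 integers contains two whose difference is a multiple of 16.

Each integer lies in one of the 16 residue classes modulo 16.
Since 17 > 16, two of the 17 integers must share a residue class by the pigeonhole principle; call them a and b.
Then a ≡ b (mod 16), i.e. 16 ∣ (a − b).

True.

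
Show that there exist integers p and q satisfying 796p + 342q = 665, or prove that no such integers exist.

There are no such integers.

Both 796 and 342 are divisible by gcd(796, 342) = 2, hence so is any combination 796p + 342q.
However 665 leaves remainder 1 on division by 2.
Hence no integers p, q satisfy the equation.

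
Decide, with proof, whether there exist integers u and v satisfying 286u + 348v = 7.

No such integers exist.

Any value of 286u + 348v is a multiple of gcd(286, 348) = 2.
However 7 leaves remainder 1 on division by 2.
So the equation is unsolvable over ℤ.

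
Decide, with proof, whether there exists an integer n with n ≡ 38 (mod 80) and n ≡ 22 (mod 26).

gcd(80, 26) = 2. A simultaneous solution exists iff 38 ≡ 22 (mod 2); here 38 mod 2 = 0 = 22 mod 2, so it does.
The integers ≡ 38 (mod 80) are 38, 118, 198, 278, 358, 438, …; their remainders mod 26 are 12, 14, 16, 18, 20, 22, so n = 438 is the first that is ≡ 22 (mod 26).
Indeed 438 ≡ 38 (mod 80) and 438 ≡ 22 (mod 26).

n = 438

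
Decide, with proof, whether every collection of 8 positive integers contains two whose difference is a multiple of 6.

Yes.

Each integer lies in one of the 6 residue classes modulo 6.
Placing 8 integers into 6 classes, some class receives at least two — say a and b.
Equal remainders mean a − b ≡ 0 (mod 6), so 6 divides their difference.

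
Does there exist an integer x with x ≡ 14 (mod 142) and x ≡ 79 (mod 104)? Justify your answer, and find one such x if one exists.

Reduce both congruences modulo 2, which divides 142 and 104: they say x ≡ 14 (mod 2) and x ≡ 79 (mod 2).
However 14 ≡ 0 and 79 ≡ 1 (mod 2), and 0 ≠ 1.
So no integer satisfies both congruences.

No, no such integer exists.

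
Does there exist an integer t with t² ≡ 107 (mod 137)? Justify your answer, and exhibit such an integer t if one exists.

t = 92

t = 92 works: 92² = 8464, and 8464 − 107 = 8357 = 61·137.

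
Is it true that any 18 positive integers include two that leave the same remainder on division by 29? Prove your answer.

No, the set {31, 32, 33, 34, 35, 36, 37, 38, 39, 40, 41, 42, 43, 44, 45, 46, 47, 48} is a counterexample.

Consider the 18 integers 31, 32, …, 48. They lie in distinct residue classes modulo 29, since 18 ≤ 29.
So no two of them leave the same remainder on division by 29; the claim fails for this set.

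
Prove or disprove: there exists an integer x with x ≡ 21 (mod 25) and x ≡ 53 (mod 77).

Since 25 and 77 share no common factor, CRT says the pair of congruences has a solution (unique mod 1925).
Any solution of the first congruence is x = 21 + 25t; substituting into the second, 25t ≡ 53 − 21 ≡ 32 (mod 77).
Since 25·37 = 925 = 12·77 + 1, the inverse of 25 mod 77 is 37.
Therefore t ≡ 37·32 = 1184 ≡ 29 (mod 77).
Taking t = 29 gives x = 21 + 25·29 = 746.
Indeed 746 ≡ 21 (mod 25) and 746 ≡ 53 (mod 77).

x = 746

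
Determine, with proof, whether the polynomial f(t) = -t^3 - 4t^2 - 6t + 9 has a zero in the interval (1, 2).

No such root exists.

Evaluate at the endpoints: f(1) = -2, f(2) = -27 — same sign (negative).
The derivative f'(t) = -3t^2 - 8t - 6 is a quadratic with discriminant (-8)² − 4·(-3)·(-6) = -8 < 0; it never vanishes, so it is always negative (sign of the leading coefficient).
Hence f is strictly decreasing on ℝ, and in particular on [1, 2]. A strictly monotone function with same-sign endpoint values stays negative on the whole interval, so f has no zero in (1, 2).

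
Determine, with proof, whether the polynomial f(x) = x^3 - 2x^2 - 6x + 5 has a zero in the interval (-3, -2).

f(-3) = -22 and f(-2) = 1, which have opposite signs.
As a polynomial, f is continuous on every closed interval.
By the Intermediate Value Theorem f must vanish at some point of (-3, -2).

Yes, f has a root in the interval.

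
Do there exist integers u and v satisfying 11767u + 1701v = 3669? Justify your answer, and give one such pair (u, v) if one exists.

gcd(11767, 1701) = 7, so every integer of the form 11767u + 1701v is a multiple of 7.
However 3669 leaves remainder 1 on division by 7.
Hence no integers u, v satisfy the equation.

No such integers exist.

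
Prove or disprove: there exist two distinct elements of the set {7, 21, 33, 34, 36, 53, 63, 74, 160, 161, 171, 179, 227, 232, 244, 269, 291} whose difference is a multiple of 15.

The pair (7, 232) works.

7 mod 15 = 7 and 232 mod 15 = 7, so 232 − 7 = 225 = 15·15.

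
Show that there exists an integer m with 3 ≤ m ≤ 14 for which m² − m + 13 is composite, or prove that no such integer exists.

m = 8

At m = 8: 8² − 8 + 13 = 69 = 3·23, which is composite.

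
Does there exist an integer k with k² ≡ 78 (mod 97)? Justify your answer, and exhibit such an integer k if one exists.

Apply Euler's criterion with the prime 97: 78 is a quadratic residue iff 78^48 ≡ 1 (mod 97), and a non-residue iff it is ≡ −1.
Squaring successively (mod 97): 78^2 = 6084 ≡ 70; 78^4 ≡ 70² = 4900 ≡ 50; 78^8 ≡ 50² = 2500 ≡ 75; 78^16 ≡ 75² = 5625 ≡ 96; 78^32 ≡ 96² = 9216 ≡ 1.
Since 48 = 32 + 16, 78^48 ≡ 1 · 96; multiplying out mod 97: 1·96 = 96 ≡ 96. Thus 78^48 ≡ 96 ≡ −1 (mod 97).
By Euler's criterion 78 is a quadratic non-residue mod 97: no k satisfies k² ≡ 78 (mod 97).

There is no such integer.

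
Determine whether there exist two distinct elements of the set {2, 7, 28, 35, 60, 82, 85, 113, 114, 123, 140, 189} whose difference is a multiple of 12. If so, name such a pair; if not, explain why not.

There is no such pair.

Two integers differ by a multiple of 12 exactly when they have the same residue mod 12. The residues are 2↦2, 7↦7, 28↦4, 35↦11, 60↦0, 82↦10, 85↦1, 113↦5, 114↦6, 123↦3, 140↦8, 189↦9.
These 12 residues are pairwise different, hence no difference of two elements is divisible by 12.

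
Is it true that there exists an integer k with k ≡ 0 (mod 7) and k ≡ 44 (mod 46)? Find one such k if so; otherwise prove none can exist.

The moduli 7 and 46 are coprime, so by the Chinese Remainder Theorem a unique solution modulo 322 exists.
Any solution of the first congruence is k = 0 + 7t; substituting into the second, 7t ≡ 44 − 0 ≡ 44 (mod 46).
Invert 7 mod 46 by the Euclidean algorithm: 46 = 6·7 + 4, 7 = 1·4 + 3, 4 = 1·3 + 1, 3 = 3·1 + 0; back-substituting, 1 = 4 − 1·3 = 4 − (7 − 1·4) = −7 + 2·4 = −7 + 2·(46 − 6·7) = 2·46 − 13·7. Hence 7·(-13) ≡ 1, so 7⁻¹ ≡ -13 ≡ 33 (mod 46).
Therefore t ≡ 33·44 = 1452 ≡ 26 (mod 46).
Taking t = 26 gives k = 0 + 7·26 = 182.
Indeed 182 ≡ 0 (mod 7) and 182 ≡ 44 (mod 46).

k = 182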